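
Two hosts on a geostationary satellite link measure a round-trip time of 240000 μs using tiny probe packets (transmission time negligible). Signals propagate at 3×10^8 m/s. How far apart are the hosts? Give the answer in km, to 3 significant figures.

36000 km

One-way propagation = RTT/2 = 120000 μs.
d = s × t = 300000000 × 0.12 = 36000 km.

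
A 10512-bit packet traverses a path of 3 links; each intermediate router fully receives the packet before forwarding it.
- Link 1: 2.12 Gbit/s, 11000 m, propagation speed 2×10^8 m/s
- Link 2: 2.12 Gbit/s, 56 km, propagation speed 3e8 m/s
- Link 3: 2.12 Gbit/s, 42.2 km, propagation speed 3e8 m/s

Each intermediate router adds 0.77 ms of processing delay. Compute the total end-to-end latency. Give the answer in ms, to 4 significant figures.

Transmission delay per hop = L/R = 10512/2120000000 = 0.00495849 ms; 3 hops → 0.0148755 ms.
Propagation delays (d/s per hop): 0.055, 0.186667, 0.140667 ms; sum = 0.382333 ms.
Processing at 2 router(s): 2 × 0.77 ms = 1.54 ms.
End-to-end = 1.937 ms.

1.937 ms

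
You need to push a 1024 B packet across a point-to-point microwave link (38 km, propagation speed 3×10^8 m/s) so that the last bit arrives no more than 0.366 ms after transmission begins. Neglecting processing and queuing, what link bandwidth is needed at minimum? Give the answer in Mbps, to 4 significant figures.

34.23 Mbps

L = 8192 bits.
Propagation delay = 38000 / 300000000 = 0.126667 ms.
Transmission budget = 0.366 − 0.126667 = 0.239333 ms.
R ≥ L / t_tx = 8192 bits / 0.000239333 s = 34.23 Mbps.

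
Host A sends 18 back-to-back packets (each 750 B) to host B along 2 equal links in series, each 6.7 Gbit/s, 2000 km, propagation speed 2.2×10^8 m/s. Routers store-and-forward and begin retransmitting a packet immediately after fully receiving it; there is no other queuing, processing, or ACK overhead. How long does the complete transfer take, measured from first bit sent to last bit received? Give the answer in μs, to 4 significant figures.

Per-hop transmission t_tx = L/R = 6000/6700000000 = 0.895522 μs.
Per-hop propagation t_prop = 2000000/2.2e+08 = 9090.91 μs.
Pipeline fill: first packet needs 2·t_tx to clear all hops; remaining 17 packets each add one t_tx.
Total = (2+18-1)·t_tx + 2·t_prop = 19·0.895522 + 2·9090.91 = 18200 μs.

18200 μs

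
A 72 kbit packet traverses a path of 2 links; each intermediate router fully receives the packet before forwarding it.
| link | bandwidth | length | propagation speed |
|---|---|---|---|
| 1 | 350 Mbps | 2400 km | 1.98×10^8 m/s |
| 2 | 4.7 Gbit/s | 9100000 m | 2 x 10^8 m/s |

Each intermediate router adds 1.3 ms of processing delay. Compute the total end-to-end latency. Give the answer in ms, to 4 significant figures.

59.14 ms

L = 72000 bits.
Transmission delays (L/R per hop): 0.205714, 0.0153191 ms; sum = 0.221033 ms.
Propagation delays (d/s per hop): 12.1212, 45.5 ms; sum = 57.6212 ms.
Processing at 1 router(s): 1 × 1.3 ms = 1.3 ms.
End-to-end = 59.14 ms.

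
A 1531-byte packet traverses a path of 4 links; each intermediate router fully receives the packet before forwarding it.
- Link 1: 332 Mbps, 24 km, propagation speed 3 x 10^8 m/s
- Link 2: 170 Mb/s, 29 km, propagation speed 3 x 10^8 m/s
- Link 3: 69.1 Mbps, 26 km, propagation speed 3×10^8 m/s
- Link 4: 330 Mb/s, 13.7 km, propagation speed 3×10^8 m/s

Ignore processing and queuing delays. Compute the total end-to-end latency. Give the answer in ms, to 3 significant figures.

0.632 ms

L = 1531 × 8 = 12248 bits.
Transmission delays (L/R per hop): 0.0368916, 0.0720471, 0.17725, 0.0371152 ms; sum = 0.323304 ms.
Propagation delays (d/s per hop): 0.08, 0.0966667, 0.0866667, 0.0456667 ms; sum = 0.309 ms.
End-to-end = 0.632 ms.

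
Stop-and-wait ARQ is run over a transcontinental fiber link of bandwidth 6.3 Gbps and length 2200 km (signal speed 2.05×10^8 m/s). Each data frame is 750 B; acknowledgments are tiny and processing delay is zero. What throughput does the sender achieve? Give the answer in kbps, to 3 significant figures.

280 kbps

t_tx = L/R = 6000/6300000000 = 9.52381e-07 s.
t_prop = 2200000/2.05e+08 = 0.0107317 s; RTT = 0.0214634 s.
Cycle = t_tx + RTT = 0.0214644 s.
Throughput = L / cycle = 6000 / 0.0214644 = 280 kbps.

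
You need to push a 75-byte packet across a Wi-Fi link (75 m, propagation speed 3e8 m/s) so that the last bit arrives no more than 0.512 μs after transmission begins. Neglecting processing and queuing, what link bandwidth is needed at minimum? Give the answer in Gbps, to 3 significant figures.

2.29 Gbps

L = 600 bits.
Propagation delay = 75 / 300000000 = 0.25 μs.
Transmission budget = 0.512 − 0.25 = 0.262 μs.
R ≥ L / t_tx = 600 bits / 2.62e-07 s = 2.29 Gbps.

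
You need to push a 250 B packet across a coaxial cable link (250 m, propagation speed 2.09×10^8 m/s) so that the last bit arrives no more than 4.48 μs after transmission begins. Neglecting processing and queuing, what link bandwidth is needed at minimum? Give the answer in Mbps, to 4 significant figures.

L = 2000 bits.
Propagation delay = 250 / 209000000 = 1.19617 μs.
Transmission budget = 4.48 − 1.19617 = 3.28383 μs.
R ≥ L / t_tx = 2000 bits / 3.28383e-06 s = 609.0 Mbps.

609.0 Mbps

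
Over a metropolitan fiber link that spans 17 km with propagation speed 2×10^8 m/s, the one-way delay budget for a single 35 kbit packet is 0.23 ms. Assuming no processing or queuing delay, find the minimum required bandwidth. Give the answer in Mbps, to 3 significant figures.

Propagation delay = 17000 / 200000000 = 0.085 ms.
Transmission budget = 0.23 − 0.085 = 0.145 ms.
R ≥ L / t_tx = 35000 bits / 0.000145 s = 241 Mbps.

241 Mbps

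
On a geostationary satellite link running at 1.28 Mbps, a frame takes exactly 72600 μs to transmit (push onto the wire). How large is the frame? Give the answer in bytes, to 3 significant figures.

L = R × t_tx = 1280000 b/s × 0.0726 s = 92928 bits.
In bytes: 92928 / 8 = 11600 bytes.

11600 bytes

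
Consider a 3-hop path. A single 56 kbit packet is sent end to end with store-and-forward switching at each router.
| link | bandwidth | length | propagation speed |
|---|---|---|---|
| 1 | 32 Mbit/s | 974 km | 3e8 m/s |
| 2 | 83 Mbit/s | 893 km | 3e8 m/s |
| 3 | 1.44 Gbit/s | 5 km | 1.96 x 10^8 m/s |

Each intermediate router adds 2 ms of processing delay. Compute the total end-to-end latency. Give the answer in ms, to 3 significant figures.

12.7 ms

L = 56000 bits.
Transmission delays (L/R per hop): 1.75, 0.674699, 0.0388889 ms; sum = 2.46359 ms.
Propagation delays (d/s per hop): 3.24667, 2.97667, 0.0255102 ms; sum = 6.24884 ms.
Processing at 2 router(s): 2 × 2 ms = 4 ms.
End-to-end = 12.7 ms.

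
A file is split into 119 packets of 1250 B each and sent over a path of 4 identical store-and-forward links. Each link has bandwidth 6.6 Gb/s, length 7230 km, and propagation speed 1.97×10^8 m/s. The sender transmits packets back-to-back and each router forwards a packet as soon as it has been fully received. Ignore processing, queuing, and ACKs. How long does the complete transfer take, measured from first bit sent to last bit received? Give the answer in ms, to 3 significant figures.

147 ms

Per-hop transmission t_tx = L/R = 10000/6600000000 = 0.00151515 ms.
Per-hop propagation t_prop = 7230000/197000000 = 36.7005 ms.
Pipeline fill: first packet needs 4·t_tx to clear all hops; remaining 118 packets each add one t_tx.
Total = (4+119-1)·t_tx + 4·t_prop = 122·0.00151515 + 4·36.7005 = 147 ms.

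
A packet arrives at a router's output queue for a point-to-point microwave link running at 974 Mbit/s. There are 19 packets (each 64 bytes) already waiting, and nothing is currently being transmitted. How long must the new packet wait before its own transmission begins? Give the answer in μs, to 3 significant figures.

9.99 μs

Each queued packet: L/R = 512/974000000 = 0.525667 μs.
19 queued → 9.98768 μs.
Queuing delay = 9.99 μs.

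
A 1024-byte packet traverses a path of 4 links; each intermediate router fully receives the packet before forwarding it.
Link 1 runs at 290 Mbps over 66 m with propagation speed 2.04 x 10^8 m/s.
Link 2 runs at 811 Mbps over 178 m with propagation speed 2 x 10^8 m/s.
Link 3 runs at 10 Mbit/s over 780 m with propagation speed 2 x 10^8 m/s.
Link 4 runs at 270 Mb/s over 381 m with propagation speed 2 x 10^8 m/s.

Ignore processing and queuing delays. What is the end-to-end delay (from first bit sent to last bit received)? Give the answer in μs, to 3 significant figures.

895 μs

L = 1024 × 8 = 8192 bits.
Transmission delays (L/R per hop): 28.2483, 10.1011, 819.2, 30.3407 μs; sum = 887.89 μs.
Propagation delays (d/s per hop): 0.323529, 0.89, 3.9, 1.905 μs; sum = 7.01853 μs.
End-to-end = 895 μs.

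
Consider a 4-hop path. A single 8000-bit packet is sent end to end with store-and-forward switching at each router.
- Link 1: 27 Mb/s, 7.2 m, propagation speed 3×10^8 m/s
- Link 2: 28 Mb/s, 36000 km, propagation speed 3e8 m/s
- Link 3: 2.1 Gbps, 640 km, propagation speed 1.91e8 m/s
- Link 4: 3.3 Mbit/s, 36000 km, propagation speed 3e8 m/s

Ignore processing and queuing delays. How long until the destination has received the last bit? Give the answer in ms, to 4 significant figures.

246.4 ms

Transmission delays (L/R per hop): 0.296296, 0.285714, 0.00380952, 2.42424 ms; sum = 3.01006 ms.
Propagation delays (d/s per hop): 2.4e-05, 120, 3.35079, 120 ms; sum = 243.351 ms.
End-to-end = 246.4 ms.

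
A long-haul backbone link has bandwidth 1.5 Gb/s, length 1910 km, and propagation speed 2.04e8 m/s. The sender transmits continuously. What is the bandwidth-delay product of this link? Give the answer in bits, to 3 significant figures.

Propagation delay = 1910000 / 204000000 = 0.00936275 s.
BDP = R × t_prop = 1500000000 × 0.00936275 = 14044100 bits.

14000000 bits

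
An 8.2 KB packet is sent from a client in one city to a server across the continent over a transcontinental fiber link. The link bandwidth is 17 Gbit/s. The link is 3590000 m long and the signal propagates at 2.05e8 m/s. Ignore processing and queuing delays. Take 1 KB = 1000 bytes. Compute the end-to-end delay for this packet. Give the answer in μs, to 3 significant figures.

L = 65600 bits.
Transmission delay = L/R = 65600 / 17000000000 = 3.85882 μs.
Propagation delay = d/s = 3590000 m / 2.05e+08 m/s = 17512.2 μs.
Total = 17500 μs.

17500 μs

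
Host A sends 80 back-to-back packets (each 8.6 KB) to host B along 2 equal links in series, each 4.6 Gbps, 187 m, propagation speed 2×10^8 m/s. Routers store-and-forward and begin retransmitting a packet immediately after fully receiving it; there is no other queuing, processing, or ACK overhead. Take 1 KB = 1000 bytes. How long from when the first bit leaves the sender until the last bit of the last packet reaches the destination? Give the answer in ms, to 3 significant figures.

1.21 ms

Per-hop transmission t_tx = L/R = 68800/4600000000 = 0.0149565 ms.
Per-hop propagation t_prop = 187/200000000 = 0.000935 ms.
Pipeline fill: first packet needs 2·t_tx to clear all hops; remaining 79 packets each add one t_tx.
Total = (2+80-1)·t_tx + 2·t_prop = 81·0.0149565 + 2·0.000935 = 1.21 ms.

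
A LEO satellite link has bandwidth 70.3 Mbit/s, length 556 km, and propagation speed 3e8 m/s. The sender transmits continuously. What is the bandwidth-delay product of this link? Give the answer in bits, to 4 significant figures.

130300 bits

Propagation delay = 556000 / 300000000 = 0.00185333 s.
BDP = R × t_prop = 70300000 × 0.00185333 = 130289 bits.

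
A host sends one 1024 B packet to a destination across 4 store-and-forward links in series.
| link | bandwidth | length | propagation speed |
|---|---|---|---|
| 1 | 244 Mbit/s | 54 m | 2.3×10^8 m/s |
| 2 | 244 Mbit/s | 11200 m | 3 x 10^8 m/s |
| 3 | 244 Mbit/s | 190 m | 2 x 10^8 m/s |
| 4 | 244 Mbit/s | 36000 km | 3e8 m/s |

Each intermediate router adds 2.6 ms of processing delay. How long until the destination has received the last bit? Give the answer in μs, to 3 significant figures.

L = 1024 × 8 = 8192 bits.
Transmission delay per hop = L/R = 8192/244000000 = 33.5738 μs; 4 hops → 134.295 μs.
Propagation delays (d/s per hop): 0.234783, 37.3333, 0.95, 120000 μs; sum = 120039 μs.
Processing at 3 router(s): 3 × 2.6 ms = 7800 μs.
End-to-end = 128000 μs.

128000 μs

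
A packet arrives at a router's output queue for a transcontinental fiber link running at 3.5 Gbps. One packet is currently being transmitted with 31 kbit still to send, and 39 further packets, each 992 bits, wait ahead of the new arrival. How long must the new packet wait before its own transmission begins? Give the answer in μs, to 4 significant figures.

Each queued packet: L/R = 992/3500000000 = 0.283429 μs.
39 queued → 11.0537 μs.
Plus remaining 31000 bits of current packet: 8.85714 μs.
Queuing delay = 19.91 μs.

19.91 μs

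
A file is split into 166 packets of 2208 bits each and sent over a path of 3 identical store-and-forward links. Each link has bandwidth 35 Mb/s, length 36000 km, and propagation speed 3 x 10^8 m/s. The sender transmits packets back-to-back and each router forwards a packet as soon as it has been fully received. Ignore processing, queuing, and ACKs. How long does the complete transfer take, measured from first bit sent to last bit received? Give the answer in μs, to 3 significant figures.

Per-hop transmission t_tx = L/R = 2208/35000000 = 63.0857 μs.
Per-hop propagation t_prop = 36000000/300000000 = 120000 μs.
Pipeline fill: first packet needs 3·t_tx to clear all hops; remaining 165 packets each add one t_tx.
Total = (3+166-1)·t_tx + 3·t_prop = 168·63.0857 + 3·120000 = 371000 μs.

371000 μs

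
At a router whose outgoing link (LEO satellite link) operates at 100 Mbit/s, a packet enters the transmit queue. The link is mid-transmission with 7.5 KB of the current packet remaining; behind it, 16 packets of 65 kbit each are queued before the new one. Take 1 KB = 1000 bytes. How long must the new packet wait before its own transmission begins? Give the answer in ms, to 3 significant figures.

Each queued packet: L/R = 65000/100000000 = 0.65 ms.
16 queued → 10.4 ms.
Plus remaining 60000 bits of current packet: 0.6 ms.
Queuing delay = 11.0 ms.

11.0 ms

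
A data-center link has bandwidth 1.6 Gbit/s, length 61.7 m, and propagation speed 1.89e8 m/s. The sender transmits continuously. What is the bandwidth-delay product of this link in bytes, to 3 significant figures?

65.3 bytes

Propagation delay = 61.7 / 189000000 = 3.26455e-07 s.
BDP = R × t_prop = 1600000000 × 3.26455e-07 = 522.328 bits.
In bytes: 522.328/8 = 65.3 bytes.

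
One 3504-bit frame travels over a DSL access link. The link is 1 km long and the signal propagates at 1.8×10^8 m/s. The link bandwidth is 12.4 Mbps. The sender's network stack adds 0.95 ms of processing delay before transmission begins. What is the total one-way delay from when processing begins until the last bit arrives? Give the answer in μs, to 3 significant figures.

1240 μs

Transmission delay = L/R = 3504 / 12400000 = 282.581 μs.
Propagation delay = d/s = 1000 m / 180000000 m/s = 5.55556 μs.
Plus processing delay 0.95 ms = 950 μs.
Total = 1240 μs.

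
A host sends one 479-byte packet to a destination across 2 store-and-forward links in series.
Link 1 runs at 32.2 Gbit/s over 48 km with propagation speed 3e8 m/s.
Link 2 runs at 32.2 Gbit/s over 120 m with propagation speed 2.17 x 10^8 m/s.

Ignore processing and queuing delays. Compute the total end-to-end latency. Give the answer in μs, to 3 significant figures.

161 μs

L = 479 × 8 = 3832 bits.
Transmission delay per hop = L/R = 3832/3.22e+10 = 0.119006 μs; 2 hops → 0.238012 μs.
Propagation delays (d/s per hop): 160, 0.552995 μs; sum = 160.553 μs.
End-to-end = 161 μs.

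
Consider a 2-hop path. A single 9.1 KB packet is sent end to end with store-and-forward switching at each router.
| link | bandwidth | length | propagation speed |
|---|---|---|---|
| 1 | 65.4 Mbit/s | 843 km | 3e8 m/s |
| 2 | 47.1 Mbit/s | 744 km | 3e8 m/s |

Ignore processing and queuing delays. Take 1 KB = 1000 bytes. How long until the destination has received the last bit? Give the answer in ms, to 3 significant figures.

7.95 ms

L = 72800 bits.
Transmission delays (L/R per hop): 1.11315, 1.54565 ms; sum = 2.6588 ms.
Propagation delays (d/s per hop): 2.81, 2.48 ms; sum = 5.29 ms.
End-to-end = 7.95 ms.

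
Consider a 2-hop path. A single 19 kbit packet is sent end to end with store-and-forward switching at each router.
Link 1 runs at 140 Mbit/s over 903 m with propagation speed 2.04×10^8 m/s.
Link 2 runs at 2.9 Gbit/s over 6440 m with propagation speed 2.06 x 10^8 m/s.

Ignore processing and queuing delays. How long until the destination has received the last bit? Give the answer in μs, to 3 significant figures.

L = 19000 bits.
Transmission delays (L/R per hop): 135.714, 6.55172 μs; sum = 142.266 μs.
Propagation delays (d/s per hop): 4.42647, 31.2621 μs; sum = 35.6886 μs.
End-to-end = 178 μs.

178 μs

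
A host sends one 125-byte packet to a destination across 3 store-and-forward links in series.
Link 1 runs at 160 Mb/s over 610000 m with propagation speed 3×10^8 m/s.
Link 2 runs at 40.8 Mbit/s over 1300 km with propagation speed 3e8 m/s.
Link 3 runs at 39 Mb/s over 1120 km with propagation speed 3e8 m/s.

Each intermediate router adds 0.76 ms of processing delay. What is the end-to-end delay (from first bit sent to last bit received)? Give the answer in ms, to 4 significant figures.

11.68 ms

L = 125 × 8 = 1000 bits.
Transmission delays (L/R per hop): 0.00625, 0.0245098, 0.025641 ms; sum = 0.0564008 ms.
Propagation delays (d/s per hop): 2.03333, 4.33333, 3.73333 ms; sum = 10.1 ms.
Processing at 2 router(s): 2 × 0.76 ms = 1.52 ms.
End-to-end = 11.68 ms.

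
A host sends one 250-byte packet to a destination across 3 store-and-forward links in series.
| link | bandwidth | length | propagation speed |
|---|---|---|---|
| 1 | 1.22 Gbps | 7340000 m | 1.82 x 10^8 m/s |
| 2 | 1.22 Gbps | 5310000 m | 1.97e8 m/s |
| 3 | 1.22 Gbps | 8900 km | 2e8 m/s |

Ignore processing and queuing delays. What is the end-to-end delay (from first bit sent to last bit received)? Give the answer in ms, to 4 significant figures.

L = 250 × 8 = 2000 bits.
Transmission delay per hop = L/R = 2000/1220000000 = 0.00163934 ms; 3 hops → 0.00491803 ms.
Propagation delays (d/s per hop): 40.3297, 26.9543, 44.5 ms; sum = 111.784 ms.
End-to-end = 111.8 ms.

111.8 ms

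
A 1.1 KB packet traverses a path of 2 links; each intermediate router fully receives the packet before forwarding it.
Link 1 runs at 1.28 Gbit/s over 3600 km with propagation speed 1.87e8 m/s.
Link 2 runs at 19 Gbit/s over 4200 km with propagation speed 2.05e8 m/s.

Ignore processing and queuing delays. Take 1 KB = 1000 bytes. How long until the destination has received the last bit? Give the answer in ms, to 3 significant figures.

39.7 ms

L = 8800 bits.
Transmission delays (L/R per hop): 0.006875, 0.000463158 ms; sum = 0.00733816 ms.
Propagation delays (d/s per hop): 19.2513, 20.4878 ms; sum = 39.7391 ms.
End-to-end = 39.7 ms.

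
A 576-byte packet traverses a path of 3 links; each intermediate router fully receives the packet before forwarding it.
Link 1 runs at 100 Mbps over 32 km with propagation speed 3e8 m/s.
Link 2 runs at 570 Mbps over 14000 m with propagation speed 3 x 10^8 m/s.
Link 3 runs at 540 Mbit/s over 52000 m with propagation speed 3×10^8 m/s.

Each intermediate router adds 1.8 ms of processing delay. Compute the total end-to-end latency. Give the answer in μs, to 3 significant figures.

3990 μs

L = 576 × 8 = 4608 bits.
Transmission delays (L/R per hop): 46.08, 8.08421, 8.53333 μs; sum = 62.6975 μs.
Propagation delays (d/s per hop): 106.667, 46.6667, 173.333 μs; sum = 326.667 μs.
Processing at 2 router(s): 2 × 1.8 ms = 3600 μs.
End-to-end = 3990 μs.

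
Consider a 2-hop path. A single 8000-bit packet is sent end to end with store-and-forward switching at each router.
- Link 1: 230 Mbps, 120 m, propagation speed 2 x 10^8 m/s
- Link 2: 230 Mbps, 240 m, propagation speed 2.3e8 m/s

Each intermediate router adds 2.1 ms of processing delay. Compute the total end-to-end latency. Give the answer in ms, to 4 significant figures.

Transmission delay per hop = L/R = 8000/230000000 = 0.0347826 ms; 2 hops → 0.0695652 ms.
Propagation delays (d/s per hop): 0.0006, 0.00104348 ms; sum = 0.00164348 ms.
Processing at 1 router(s): 1 × 2.1 ms = 2.1 ms.
End-to-end = 2.171 ms.

2.171 ms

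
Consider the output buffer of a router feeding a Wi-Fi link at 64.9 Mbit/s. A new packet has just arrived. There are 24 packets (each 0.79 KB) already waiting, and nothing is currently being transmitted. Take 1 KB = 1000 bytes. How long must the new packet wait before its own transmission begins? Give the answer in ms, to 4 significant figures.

2.337 ms

Each queued packet: L/R = 6320/6.49e+07 = 0.0973806 ms.
24 queued → 2.33713 ms.
Queuing delay = 2.337 ms.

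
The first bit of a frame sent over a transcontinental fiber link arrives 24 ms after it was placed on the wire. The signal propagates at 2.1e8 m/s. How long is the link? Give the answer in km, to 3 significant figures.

5040 km

d = s × t_prop = 210000000 × 0.024 = 5040 km.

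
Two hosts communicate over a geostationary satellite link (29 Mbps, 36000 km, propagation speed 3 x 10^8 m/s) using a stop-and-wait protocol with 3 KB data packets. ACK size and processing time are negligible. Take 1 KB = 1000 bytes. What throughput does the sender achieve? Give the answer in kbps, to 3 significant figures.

t_tx = L/R = 24000/29000000 = 0.000827586 s.
t_prop = 36000000/300000000 = 0.12 s; RTT = 0.24 s.
Cycle = t_tx + RTT = 0.240828 s.
Throughput = L / cycle = 24000 / 0.240828 = 99.7 kbps.

99.7 kbps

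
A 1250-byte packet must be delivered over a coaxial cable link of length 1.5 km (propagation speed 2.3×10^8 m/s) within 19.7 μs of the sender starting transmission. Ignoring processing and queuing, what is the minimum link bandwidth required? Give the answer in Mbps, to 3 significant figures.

759 Mbps

L = 10000 bits.
Propagation delay = 1500 / 2.3e+08 = 6.52174 μs.
Transmission budget = 19.7 − 6.52174 = 13.1783 μs.
R ≥ L / t_tx = 10000 bits / 1.31783e-05 s = 759 Mbps.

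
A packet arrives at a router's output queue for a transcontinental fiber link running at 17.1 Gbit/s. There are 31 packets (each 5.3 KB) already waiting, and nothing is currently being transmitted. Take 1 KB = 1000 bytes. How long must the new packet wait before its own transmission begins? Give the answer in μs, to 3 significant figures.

76.9 μs

Each queued packet: L/R = 42400/1.71e+10 = 2.47953 μs.
31 queued → 76.8655 μs.
Queuing delay = 76.9 μs.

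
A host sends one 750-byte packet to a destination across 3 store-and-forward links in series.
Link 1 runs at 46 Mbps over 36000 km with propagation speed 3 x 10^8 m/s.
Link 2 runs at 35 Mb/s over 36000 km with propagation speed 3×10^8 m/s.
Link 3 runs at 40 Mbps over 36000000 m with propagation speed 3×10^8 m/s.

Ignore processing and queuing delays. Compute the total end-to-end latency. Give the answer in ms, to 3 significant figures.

360 ms

L = 750 × 8 = 6000 bits.
Transmission delays (L/R per hop): 0.130435, 0.171429, 0.15 ms; sum = 0.451863 ms.
Propagation delays (d/s per hop): 120, 120, 120 ms; sum = 360 ms.
End-to-end = 360 ms.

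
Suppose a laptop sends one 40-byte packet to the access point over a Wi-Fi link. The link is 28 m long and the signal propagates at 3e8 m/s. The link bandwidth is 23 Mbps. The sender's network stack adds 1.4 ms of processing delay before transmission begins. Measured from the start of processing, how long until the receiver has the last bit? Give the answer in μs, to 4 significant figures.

L = 40 × 8 = 320 bits.
Transmission delay = L/R = 320 / 23000000 = 13.913 μs.
Propagation delay = d/s = 28 m / 300000000 m/s = 0.0933333 μs.
Plus processing delay 1.4 ms = 1400 μs.
Total = 1414 μs.

1414 μs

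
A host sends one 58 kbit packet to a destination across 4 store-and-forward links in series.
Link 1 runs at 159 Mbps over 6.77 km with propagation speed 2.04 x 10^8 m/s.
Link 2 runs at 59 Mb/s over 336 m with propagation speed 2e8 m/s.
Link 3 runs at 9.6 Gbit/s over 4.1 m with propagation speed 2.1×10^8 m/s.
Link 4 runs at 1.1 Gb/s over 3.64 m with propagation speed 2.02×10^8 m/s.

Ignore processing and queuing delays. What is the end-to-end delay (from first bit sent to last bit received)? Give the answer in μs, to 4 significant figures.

1442 μs

L = 58000 bits.
Transmission delays (L/R per hop): 364.78, 983.051, 6.04167, 52.7273 μs; sum = 1406.6 μs.
Propagation delays (d/s per hop): 33.1863, 1.68, 0.0195238, 0.0180198 μs; sum = 34.9038 μs.
End-to-end = 1442 μs.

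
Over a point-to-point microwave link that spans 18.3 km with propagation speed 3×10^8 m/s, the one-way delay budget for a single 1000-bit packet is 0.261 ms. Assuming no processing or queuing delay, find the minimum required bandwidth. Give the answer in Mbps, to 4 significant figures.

5.000 Mbps

Propagation delay = 18300 / 300000000 = 0.061 ms.
Transmission budget = 0.261 − 0.061 = 0.2 ms.
R ≥ L / t_tx = 1000 bits / 0.0002 s = 5.000 Mbps.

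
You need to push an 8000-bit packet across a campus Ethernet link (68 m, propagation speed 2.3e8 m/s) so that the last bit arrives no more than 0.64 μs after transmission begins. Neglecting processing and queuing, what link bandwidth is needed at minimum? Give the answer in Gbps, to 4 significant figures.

Propagation delay = 68 / 2.3e+08 = 0.295652 μs.
Transmission budget = 0.64 − 0.295652 = 0.344348 μs.
R ≥ L / t_tx = 8000 bits / 3.44348e-07 s = 23.23 Gbps.

23.23 Gbps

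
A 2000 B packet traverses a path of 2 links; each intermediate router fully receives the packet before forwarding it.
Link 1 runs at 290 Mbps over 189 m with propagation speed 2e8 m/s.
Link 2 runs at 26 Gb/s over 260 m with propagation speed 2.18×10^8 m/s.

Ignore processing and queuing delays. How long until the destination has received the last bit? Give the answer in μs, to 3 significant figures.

L = 2000 × 8 = 16000 bits.
Transmission delays (L/R per hop): 55.1724, 0.615385 μs; sum = 55.7878 μs.
Propagation delays (d/s per hop): 0.945, 1.19266 μs; sum = 2.13766 μs.
End-to-end = 57.9 μs.

57.9 μs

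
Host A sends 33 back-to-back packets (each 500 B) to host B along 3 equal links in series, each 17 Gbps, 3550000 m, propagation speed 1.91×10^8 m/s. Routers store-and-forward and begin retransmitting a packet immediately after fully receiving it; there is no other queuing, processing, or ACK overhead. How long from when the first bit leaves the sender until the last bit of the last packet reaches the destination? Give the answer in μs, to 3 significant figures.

Per-hop transmission t_tx = L/R = 4000/17000000000 = 0.235294 μs.
Per-hop propagation t_prop = 3550000/191000000 = 18586.4 μs.
Pipeline fill: first packet needs 3·t_tx to clear all hops; remaining 32 packets each add one t_tx.
Total = (3+33-1)·t_tx + 3·t_prop = 35·0.235294 + 3·18586.4 = 55800 μs.

55800 μs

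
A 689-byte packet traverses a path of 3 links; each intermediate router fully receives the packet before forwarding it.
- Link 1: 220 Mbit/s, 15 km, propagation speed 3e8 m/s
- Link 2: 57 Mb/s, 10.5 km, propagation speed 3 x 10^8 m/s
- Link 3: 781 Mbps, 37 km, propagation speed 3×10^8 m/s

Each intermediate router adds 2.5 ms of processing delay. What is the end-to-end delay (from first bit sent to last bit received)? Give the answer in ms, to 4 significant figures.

L = 689 × 8 = 5512 bits.
Transmission delays (L/R per hop): 0.0250545, 0.0967018, 0.00705762 ms; sum = 0.128814 ms.
Propagation delays (d/s per hop): 0.05, 0.035, 0.123333 ms; sum = 0.208333 ms.
Processing at 2 router(s): 2 × 2.5 ms = 5 ms.
End-to-end = 5.337 ms.

5.337 ms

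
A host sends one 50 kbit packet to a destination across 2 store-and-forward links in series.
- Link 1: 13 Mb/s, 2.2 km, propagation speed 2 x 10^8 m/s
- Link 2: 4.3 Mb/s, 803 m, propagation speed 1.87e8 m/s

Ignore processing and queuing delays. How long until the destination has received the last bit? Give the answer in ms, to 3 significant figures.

15.5 ms

L = 50000 bits.
Transmission delays (L/R per hop): 3.84615, 11.6279 ms; sum = 15.4741 ms.
Propagation delays (d/s per hop): 0.011, 0.00429412 ms; sum = 0.0152941 ms.
End-to-end = 15.5 ms.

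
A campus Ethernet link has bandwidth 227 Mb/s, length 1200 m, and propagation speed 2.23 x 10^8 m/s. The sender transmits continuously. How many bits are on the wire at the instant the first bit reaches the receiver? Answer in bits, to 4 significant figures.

Propagation delay = 1200 / 223000000 = 5.38117e-06 s.
BDP = R × t_prop = 227000000 × 5.38117e-06 = 1221.52 bits.

1222 bits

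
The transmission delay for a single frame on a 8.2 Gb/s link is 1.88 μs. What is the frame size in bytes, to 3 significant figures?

L = R × t_tx = 8.2e+09 b/s × 1.88e-06 s = 15416 bits.
In bytes: 15416 / 8 = 1930 bytes.

1930 bytes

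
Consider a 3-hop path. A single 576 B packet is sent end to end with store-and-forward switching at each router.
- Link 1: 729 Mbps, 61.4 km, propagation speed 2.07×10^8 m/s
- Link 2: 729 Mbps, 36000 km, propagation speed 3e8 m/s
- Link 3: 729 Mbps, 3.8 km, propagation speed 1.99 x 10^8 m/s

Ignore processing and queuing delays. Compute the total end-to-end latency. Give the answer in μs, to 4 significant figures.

L = 576 × 8 = 4608 bits.
Transmission delay per hop = L/R = 4608/729000000 = 6.32099 μs; 3 hops → 18.963 μs.
Propagation delays (d/s per hop): 296.618, 120000, 19.0955 μs; sum = 120316 μs.
End-to-end = 120300 μs.

120300 μs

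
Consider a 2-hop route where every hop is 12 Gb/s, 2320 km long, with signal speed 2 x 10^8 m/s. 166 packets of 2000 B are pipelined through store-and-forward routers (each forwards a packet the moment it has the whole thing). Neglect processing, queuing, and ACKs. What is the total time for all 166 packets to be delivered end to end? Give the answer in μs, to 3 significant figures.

23400 μs

Per-hop transmission t_tx = L/R = 16000/12000000000 = 1.33333 μs.
Per-hop propagation t_prop = 2320000/200000000 = 11600 μs.
Pipeline fill: first packet needs 2·t_tx to clear all hops; remaining 165 packets each add one t_tx.
Total = (2+166-1)·t_tx + 2·t_prop = 167·1.33333 + 2·11600 = 23400 μs.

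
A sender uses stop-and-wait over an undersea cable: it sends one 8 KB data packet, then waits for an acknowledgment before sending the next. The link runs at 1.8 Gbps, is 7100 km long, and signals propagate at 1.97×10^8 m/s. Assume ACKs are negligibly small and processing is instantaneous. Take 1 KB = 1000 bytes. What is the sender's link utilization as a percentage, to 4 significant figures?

0.04930 %

t_tx = L/R = 64000/1800000000 = 3.55556e-05 s.
t_prop = 7100000/197000000 = 0.0360406 s; RTT = 0.0720812 s.
Cycle = t_tx + RTT = 0.0721168 s.
Utilization = t_tx / cycle = 3.55556e-05/0.0721168 = 0.04930 %.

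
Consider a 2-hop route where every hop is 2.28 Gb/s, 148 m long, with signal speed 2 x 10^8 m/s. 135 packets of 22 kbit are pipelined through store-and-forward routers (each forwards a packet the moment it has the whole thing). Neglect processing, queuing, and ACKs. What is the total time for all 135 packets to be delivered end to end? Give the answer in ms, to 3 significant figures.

Per-hop transmission t_tx = L/R = 22000/2280000000 = 0.00964912 ms.
Per-hop propagation t_prop = 148/200000000 = 0.00074 ms.
Pipeline fill: first packet needs 2·t_tx to clear all hops; remaining 134 packets each add one t_tx.
Total = (2+135-1)·t_tx + 2·t_prop = 136·0.00964912 + 2·0.00074 = 1.31 ms.

1.31 ms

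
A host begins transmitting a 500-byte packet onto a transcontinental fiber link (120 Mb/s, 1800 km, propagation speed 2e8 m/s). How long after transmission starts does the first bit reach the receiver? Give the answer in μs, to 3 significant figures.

9000 μs

First bit experiences only propagation delay: d/s = 1800000/200000000 = 9000 μs.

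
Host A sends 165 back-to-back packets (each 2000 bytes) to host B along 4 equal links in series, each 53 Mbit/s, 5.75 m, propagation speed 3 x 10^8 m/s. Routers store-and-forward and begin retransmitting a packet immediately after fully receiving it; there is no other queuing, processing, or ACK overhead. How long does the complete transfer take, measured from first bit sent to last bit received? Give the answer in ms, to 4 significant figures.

50.72 ms

Per-hop transmission t_tx = L/R = 16000/53000000 = 0.301887 ms.
Per-hop propagation t_prop = 5.75/300000000 = 1.91667e-05 ms.
Pipeline fill: first packet needs 4·t_tx to clear all hops; remaining 164 packets each add one t_tx.
Total = (4+165-1)·t_tx + 4·t_prop = 168·0.301887 + 4·1.91667e-05 = 50.72 ms.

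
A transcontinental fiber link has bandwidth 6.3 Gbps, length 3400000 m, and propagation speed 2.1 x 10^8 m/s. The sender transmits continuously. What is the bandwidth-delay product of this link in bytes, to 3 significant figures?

Propagation delay = 3400000 / 210000000 = 0.0161905 s.
BDP = R × t_prop = 6300000000 × 0.0161905 = 102000000 bits.
In bytes: 102000000/8 = 12800000 bytes.

12800000 bytes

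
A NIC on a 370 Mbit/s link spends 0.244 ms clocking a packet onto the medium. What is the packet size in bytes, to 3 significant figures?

11300 bytes

L = R × t_tx = 370000000 b/s × 0.000244 s = 90280 bits.
In bytes: 90280 / 8 = 11300 bytes.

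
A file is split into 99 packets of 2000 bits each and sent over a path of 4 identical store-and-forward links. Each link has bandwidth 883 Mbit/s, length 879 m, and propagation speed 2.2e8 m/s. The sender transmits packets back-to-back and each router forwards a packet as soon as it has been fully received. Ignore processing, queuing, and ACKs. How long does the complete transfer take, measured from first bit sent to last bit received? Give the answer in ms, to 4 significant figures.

0.2470 ms

Per-hop transmission t_tx = L/R = 2000/883000000 = 0.00226501 ms.
Per-hop propagation t_prop = 879/2.2e+08 = 0.00399545 ms.
Pipeline fill: first packet needs 4·t_tx to clear all hops; remaining 98 packets each add one t_tx.
Total = (4+99-1)·t_tx + 4·t_prop = 102·0.00226501 + 4·0.00399545 = 0.2470 ms.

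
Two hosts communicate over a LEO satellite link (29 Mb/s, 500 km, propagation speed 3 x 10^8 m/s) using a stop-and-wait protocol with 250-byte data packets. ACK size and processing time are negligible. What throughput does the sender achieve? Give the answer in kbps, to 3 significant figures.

t_tx = L/R = 2000/29000000 = 6.89655e-05 s.
t_prop = 500000/300000000 = 0.00166667 s; RTT = 0.00333333 s.
Cycle = t_tx + RTT = 0.0034023 s.
Throughput = L / cycle = 2000 / 0.0034023 = 588 kbps.

588 kbps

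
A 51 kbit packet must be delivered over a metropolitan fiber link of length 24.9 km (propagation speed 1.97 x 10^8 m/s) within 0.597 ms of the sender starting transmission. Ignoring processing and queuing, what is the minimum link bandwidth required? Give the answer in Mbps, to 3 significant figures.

Propagation delay = 24900 / 197000000 = 0.126396 ms.
Transmission budget = 0.597 − 0.126396 = 0.470604 ms.
R ≥ L / t_tx = 51000 bits / 0.000470604 s = 108 Mbps.

108 Mbps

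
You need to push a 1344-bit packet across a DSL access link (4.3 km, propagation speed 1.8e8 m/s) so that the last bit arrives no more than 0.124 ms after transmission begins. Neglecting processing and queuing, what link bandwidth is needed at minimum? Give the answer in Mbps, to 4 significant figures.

13.43 Mbps

Propagation delay = 4300 / 180000000 = 0.0238889 ms.
Transmission budget = 0.124 − 0.0238889 = 0.100111 ms.
R ≥ L / t_tx = 1344 bits / 0.000100111 s = 13.43 Mbps.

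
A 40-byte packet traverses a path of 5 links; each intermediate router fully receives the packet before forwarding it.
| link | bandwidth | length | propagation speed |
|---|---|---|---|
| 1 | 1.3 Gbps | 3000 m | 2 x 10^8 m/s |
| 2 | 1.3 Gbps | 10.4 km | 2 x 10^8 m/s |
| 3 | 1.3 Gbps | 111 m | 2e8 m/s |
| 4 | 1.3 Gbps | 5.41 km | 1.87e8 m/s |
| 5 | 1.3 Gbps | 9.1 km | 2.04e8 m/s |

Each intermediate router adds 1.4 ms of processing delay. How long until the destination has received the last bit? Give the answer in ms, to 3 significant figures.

5.74 ms

L = 40 × 8 = 320 bits.
Transmission delay per hop = L/R = 320/1300000000 = 0.000246154 ms; 5 hops → 0.00123077 ms.
Propagation delays (d/s per hop): 0.015, 0.052, 0.000555, 0.0289305, 0.0446078 ms; sum = 0.141093 ms.
Processing at 4 router(s): 4 × 1.4 ms = 5.6 ms.
End-to-end = 5.74 ms.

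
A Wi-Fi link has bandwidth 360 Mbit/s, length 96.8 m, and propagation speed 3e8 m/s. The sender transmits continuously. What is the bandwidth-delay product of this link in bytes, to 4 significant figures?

Propagation delay = 96.8 / 300000000 = 3.22667e-07 s.
BDP = R × t_prop = 360000000 × 3.22667e-07 = 116.16 bits.
In bytes: 116.16/8 = 14.52 bytes.

14.52 bytes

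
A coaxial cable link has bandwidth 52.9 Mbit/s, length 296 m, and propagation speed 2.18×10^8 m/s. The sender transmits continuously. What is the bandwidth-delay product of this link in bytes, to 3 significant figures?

Propagation delay = 296 / 2.18e+08 = 1.3578e-06 s.
BDP = R × t_prop = 52900000 × 1.3578e-06 = 71.8275 bits.
In bytes: 71.8275/8 = 8.98 bytes.

8.98 bytes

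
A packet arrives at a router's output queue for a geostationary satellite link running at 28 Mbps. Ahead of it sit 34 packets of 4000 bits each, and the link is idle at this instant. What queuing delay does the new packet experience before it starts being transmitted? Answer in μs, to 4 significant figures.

Each queued packet: L/R = 4000/28000000 = 142.857 μs.
34 queued → 4857.14 μs.
Queuing delay = 4857 μs.

4857 μs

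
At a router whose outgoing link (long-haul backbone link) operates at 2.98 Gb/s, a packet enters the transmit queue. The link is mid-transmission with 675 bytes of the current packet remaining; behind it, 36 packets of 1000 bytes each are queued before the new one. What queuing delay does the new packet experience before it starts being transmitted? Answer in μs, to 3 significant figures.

98.5 μs

Each queued packet: L/R = 8000/2980000000 = 2.68456 μs.
36 queued → 96.6443 μs.
Plus remaining 5400 bits of current packet: 1.81208 μs.
Queuing delay = 98.5 μs.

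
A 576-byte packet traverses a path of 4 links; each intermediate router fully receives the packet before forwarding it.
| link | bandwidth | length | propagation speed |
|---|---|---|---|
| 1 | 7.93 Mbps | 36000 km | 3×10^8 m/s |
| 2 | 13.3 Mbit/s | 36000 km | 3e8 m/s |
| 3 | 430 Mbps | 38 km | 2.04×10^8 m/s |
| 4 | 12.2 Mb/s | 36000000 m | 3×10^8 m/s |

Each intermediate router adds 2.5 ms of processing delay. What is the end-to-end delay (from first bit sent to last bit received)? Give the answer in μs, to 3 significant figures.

369000 μs

L = 576 × 8 = 4608 bits.
Transmission delays (L/R per hop): 581.084, 346.466, 10.7163, 377.705 μs; sum = 1315.97 μs.
Propagation delays (d/s per hop): 120000, 120000, 186.275, 120000 μs; sum = 360186 μs.
Processing at 3 router(s): 3 × 2.5 ms = 7500 μs.
End-to-end = 369000 μs.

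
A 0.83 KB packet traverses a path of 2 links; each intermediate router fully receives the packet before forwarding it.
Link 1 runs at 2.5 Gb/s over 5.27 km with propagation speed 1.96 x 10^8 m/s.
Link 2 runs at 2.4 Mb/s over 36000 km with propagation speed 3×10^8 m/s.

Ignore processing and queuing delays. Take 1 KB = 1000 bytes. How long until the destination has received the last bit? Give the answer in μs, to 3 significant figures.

L = 6640 bits.
Transmission delays (L/R per hop): 2.656, 2766.67 μs; sum = 2769.32 μs.
Propagation delays (d/s per hop): 26.8878, 120000 μs; sum = 120027 μs.
End-to-end = 123000 μs.

123000 μs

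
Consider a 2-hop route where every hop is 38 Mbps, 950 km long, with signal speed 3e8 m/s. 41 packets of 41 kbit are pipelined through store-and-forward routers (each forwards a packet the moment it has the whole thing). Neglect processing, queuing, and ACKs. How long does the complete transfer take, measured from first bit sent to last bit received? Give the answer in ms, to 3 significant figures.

Per-hop transmission t_tx = L/R = 41000/38000000 = 1.07895 ms.
Per-hop propagation t_prop = 950000/300000000 = 3.16667 ms.
Pipeline fill: first packet needs 2·t_tx to clear all hops; remaining 40 packets each add one t_tx.
Total = (2+41-1)·t_tx + 2·t_prop = 42·1.07895 + 2·3.16667 = 51.6 ms.

51.6 ms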